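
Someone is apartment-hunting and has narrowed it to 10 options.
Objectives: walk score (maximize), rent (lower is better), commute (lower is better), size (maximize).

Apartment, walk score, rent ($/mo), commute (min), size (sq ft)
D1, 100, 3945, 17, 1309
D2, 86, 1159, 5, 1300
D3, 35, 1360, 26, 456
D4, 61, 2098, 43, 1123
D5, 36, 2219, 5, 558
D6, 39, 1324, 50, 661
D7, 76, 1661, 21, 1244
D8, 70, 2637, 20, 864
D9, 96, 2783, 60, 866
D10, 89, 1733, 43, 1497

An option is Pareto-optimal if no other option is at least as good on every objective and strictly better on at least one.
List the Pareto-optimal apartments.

D1, D2, D9, D10

D1: not dominated (best walk score).
D2: not dominated (best rent).
D3: dominated by D2 (walk score 86≥35, rent 1159≤1360, commute 5≤26, size 1300≥456).
D4: dominated by D2 (walk score 86≥61, rent 1159≤2098, commute 5≤43, size 1300≥1123).
D5: dominated by D2 (walk score 86≥36, rent 1159≤2219, commute 5≤5, size 1300≥558).
D6: dominated by D2 (walk score 86≥39, rent 1159≤1324, commute 5≤50, size 1300≥661).
D7: dominated by D2 (walk score 86≥76, rent 1159≤1661, commute 5≤21, size 1300≥1244).
D8: dominated by D2 (walk score 86≥70, rent 1159≤2637, commute 5≤20, size 1300≥864).
D9: not dominated.
D10: not dominated (best size).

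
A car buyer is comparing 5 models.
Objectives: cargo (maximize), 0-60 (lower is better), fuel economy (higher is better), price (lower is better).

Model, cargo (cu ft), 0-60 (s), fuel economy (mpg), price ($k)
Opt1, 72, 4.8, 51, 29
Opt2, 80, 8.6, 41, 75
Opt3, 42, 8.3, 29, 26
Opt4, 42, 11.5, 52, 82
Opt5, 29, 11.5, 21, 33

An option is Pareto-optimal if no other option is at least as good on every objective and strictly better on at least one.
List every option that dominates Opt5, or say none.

Opt1: cargo 72≥29, 0-60 4.8≤11.5, fuel economy 51≥21, price 29≤33 — dominates Opt5.
Opt3: cargo 42≥29, 0-60 8.3≤11.5, fuel economy 29≥21, price 26≤33 — dominates Opt5.
Others (Opt2, Opt4) are each worse than Opt5 on at least one objective.

Opt1, Opt3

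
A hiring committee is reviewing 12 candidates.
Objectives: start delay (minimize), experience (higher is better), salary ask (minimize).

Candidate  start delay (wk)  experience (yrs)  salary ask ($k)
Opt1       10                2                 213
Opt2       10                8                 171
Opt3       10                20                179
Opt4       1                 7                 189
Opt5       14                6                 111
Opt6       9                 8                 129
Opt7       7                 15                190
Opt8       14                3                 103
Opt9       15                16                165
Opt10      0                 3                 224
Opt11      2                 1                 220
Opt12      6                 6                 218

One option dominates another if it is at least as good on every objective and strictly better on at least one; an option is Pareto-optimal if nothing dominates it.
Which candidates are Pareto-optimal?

Opt1: dominated by Opt2 (start delay 10≤10, experience 8≥2, salary ask 171≤213).
Opt2: dominated by Opt6 (start delay 9≤10, experience 8≥8, salary ask 129≤171).
Opt3: not dominated (best experience).
Opt4: not dominated.
Opt5: not dominated.
Opt6: not dominated.
Opt7: not dominated.
Opt8: not dominated (best salary ask).
Opt9: not dominated.
Opt10: not dominated (best start delay).
Opt11: dominated by Opt4 (start delay 1≤2, experience 7≥1, salary ask 189≤220).
Opt12: dominated by Opt4 (start delay 1≤6, experience 7≥6, salary ask 189≤218).

Opt3, Opt4, Opt5, Opt6, Opt7, Opt8, Opt9, Opt10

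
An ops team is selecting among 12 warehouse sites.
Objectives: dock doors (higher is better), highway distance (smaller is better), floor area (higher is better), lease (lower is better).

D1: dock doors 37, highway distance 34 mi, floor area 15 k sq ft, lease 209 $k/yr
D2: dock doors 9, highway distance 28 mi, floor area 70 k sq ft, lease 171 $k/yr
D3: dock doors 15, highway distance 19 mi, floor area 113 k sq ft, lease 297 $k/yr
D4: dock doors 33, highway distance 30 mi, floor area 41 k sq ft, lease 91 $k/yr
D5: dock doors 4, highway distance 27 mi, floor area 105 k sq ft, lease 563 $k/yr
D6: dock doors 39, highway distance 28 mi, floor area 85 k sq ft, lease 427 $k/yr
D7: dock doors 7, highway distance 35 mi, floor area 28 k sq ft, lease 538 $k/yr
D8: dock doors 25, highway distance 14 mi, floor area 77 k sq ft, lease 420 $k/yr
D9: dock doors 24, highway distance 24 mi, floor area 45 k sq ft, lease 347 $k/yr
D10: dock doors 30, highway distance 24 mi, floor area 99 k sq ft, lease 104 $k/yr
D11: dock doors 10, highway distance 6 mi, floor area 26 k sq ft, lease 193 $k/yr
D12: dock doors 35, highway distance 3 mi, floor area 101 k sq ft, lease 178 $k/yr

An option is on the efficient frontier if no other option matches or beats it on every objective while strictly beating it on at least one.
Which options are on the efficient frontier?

D1, D3, D4, D6, D10, D12

D1: not dominated.
D2: dominated by D10 (dock doors 30≥9, highway distance 24≤28, floor area 99≥70, lease 104≤171).
D3: not dominated (best floor area).
D4: not dominated (best lease).
D5: dominated by D3 (dock doors 15≥4, highway distance 19≤27, floor area 113≥105, lease 297≤563).
D6: not dominated (best dock doors).
D7: dominated by D2 (dock doors 9≥7, highway distance 28≤35, floor area 70≥28, lease 171≤538).
D8: dominated by D12 (dock doors 35≥25, highway distance 3≤14, floor area 101≥77, lease 178≤420).
D9: dominated by D10 (dock doors 30≥24, highway distance 24≤24, floor area 99≥45, lease 104≤347).
D10: not dominated.
D11: dominated by D12 (dock doors 35≥10, highway distance 3≤6, floor area 101≥26, lease 178≤193).
D12: not dominated (best highway distance).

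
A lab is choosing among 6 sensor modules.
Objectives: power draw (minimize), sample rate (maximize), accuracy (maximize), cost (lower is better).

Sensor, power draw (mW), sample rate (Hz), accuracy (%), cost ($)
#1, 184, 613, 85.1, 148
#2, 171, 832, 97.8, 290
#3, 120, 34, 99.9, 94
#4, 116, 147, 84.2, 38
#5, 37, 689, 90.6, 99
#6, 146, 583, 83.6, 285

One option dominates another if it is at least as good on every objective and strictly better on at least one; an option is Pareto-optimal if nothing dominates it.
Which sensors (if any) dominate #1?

#5

#5: power draw 37≤184, sample rate 689≥613, accuracy 90.6≥85.1, cost 99≤148 — dominates #1.
Others (#2, #3, #4, #6) are each worse than #1 on at least one objective.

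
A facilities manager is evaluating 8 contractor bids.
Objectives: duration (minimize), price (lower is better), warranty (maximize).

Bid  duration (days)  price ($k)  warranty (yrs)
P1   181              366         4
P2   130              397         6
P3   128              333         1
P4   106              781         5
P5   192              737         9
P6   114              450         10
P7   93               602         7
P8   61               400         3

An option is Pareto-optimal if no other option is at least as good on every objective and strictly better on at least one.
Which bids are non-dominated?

P1, P2, P3, P6, P7, P8

P1: not dominated.
P2: not dominated.
P3: not dominated (best price).
P4: dominated by P7 (duration 93≤106, price 602≤781, warranty 7≥5).
P5: dominated by P6 (duration 114≤192, price 450≤737, warranty 10≥9).
P6: not dominated (best warranty).
P7: not dominated.
P8: not dominated (best duration).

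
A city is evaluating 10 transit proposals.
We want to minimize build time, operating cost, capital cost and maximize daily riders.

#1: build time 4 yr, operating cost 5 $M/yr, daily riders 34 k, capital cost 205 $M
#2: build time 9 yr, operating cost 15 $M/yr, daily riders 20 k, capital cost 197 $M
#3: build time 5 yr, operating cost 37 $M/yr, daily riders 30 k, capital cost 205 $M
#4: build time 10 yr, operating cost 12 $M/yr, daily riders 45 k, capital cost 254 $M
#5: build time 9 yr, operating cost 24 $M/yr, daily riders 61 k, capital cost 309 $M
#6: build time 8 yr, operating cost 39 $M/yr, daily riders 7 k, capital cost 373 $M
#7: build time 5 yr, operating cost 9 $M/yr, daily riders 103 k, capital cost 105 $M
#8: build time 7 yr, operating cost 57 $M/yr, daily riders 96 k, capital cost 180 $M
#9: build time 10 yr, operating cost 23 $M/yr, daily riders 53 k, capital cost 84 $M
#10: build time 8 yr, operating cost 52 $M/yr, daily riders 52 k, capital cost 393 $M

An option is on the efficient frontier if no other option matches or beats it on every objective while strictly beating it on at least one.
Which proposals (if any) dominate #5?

#7: build time 5≤9, operating cost 9≤24, daily riders 103≥61, capital cost 105≤309 — dominates #5.
Others (#1, #2, #3, #4, #6, #8, #9, #10) are each worse than #5 on at least one objective.

#7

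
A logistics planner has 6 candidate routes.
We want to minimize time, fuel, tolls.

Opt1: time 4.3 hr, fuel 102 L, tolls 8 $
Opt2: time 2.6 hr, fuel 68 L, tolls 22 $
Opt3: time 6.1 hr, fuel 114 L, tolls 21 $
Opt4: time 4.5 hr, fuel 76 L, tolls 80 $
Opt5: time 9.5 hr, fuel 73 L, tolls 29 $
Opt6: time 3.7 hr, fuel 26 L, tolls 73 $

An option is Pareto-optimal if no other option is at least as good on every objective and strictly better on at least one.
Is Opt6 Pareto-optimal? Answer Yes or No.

Opt1: worse on time (4.3 vs 3.7).
Opt2: worse on fuel (68 vs 26).
Opt3: worse on time (6.1 vs 3.7).
Opt4: worse on time (4.5 vs 3.7).
Opt5: worse on time (9.5 vs 3.7).
No option is at least as good as Opt6 on every objective and strictly better on one.

Yes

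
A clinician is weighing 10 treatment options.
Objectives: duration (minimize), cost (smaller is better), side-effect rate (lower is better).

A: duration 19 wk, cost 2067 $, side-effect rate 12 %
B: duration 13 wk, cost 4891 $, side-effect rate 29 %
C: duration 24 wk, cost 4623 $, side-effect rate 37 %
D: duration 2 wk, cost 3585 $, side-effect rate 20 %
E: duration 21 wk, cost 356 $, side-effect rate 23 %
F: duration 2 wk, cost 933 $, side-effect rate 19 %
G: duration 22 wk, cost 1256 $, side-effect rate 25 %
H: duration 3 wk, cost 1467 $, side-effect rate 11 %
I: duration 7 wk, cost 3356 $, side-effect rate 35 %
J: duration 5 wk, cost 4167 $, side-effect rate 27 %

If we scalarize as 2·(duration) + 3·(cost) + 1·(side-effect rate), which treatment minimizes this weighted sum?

E

A: 2·19 + 3·2067 + 1·12 = 6251
B: 2·13 + 3·4891 + 1·29 = 14728
C: 2·24 + 3·4623 + 1·37 = 13954
D: 2·2 + 3·3585 + 1·20 = 10779
E: 2·21 + 3·356 + 1·23 = 1133
F: 2·2 + 3·933 + 1·19 = 2822
G: 2·22 + 3·1256 + 1·25 = 3837
H: 2·3 + 3·1467 + 1·11 = 4418
I: 2·7 + 3·3356 + 1·35 = 10117
J: 2·5 + 3·4167 + 1·27 = 12538
Lowest: E at 1133.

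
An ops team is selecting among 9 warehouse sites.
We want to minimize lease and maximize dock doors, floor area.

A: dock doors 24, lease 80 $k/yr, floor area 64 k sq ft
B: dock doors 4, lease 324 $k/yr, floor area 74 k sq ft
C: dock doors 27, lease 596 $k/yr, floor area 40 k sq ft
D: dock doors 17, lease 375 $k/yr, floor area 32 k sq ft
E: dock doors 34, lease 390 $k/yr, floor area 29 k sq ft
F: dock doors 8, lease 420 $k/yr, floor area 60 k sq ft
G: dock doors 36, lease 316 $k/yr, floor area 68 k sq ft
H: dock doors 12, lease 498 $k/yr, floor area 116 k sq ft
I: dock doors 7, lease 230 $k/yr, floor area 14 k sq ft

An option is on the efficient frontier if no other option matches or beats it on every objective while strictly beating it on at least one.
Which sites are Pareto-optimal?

A: not dominated (best lease).
B: not dominated.
C: dominated by G (dock doors 36≥27, lease 316≤596, floor area 68≥40).
D: dominated by A (dock doors 24≥17, lease 80≤375, floor area 64≥32).
E: dominated by G (dock doors 36≥34, lease 316≤390, floor area 68≥29).
F: dominated by A (dock doors 24≥8, lease 80≤420, floor area 64≥60).
G: not dominated (best dock doors).
H: not dominated (best floor area).
I: dominated by A (dock doors 24≥7, lease 80≤230, floor area 64≥14).

A, B, G, H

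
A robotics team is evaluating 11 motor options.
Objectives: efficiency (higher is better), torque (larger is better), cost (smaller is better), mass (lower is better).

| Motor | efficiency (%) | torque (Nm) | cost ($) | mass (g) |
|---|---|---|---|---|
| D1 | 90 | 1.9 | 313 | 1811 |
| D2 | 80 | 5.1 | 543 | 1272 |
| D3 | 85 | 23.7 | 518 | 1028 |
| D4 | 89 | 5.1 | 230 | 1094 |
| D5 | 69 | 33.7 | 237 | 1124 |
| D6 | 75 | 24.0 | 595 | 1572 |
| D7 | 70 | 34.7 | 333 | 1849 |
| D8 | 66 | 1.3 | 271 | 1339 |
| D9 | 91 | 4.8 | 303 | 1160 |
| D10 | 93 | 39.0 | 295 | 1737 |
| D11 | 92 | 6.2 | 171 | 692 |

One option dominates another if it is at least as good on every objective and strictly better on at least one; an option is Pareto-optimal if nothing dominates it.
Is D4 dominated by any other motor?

D11 vs D4: efficiency 92≥89, torque 6.2≥5.1, cost 171≤230, mass 692≤1094 — D11 is at least as good on every objective and strictly better on at least one, so D11 dominates D4.

Yes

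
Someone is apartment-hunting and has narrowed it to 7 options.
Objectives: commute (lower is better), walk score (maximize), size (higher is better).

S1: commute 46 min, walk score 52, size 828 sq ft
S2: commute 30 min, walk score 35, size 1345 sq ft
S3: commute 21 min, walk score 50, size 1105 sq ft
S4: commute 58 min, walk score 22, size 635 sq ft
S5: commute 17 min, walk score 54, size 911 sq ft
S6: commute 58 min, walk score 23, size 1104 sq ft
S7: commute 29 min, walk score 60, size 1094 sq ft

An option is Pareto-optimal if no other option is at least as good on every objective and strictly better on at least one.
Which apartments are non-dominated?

S2, S3, S5, S7

S1: dominated by S5 (commute 17≤46, walk score 54≥52, size 911≥828).
S2: not dominated (best size).
S3: not dominated.
S4: dominated by S1 (commute 46≤58, walk score 52≥22, size 828≥635).
S5: not dominated (best commute).
S6: dominated by S2 (commute 30≤58, walk score 35≥23, size 1345≥1104).
S7: not dominated (best walk score).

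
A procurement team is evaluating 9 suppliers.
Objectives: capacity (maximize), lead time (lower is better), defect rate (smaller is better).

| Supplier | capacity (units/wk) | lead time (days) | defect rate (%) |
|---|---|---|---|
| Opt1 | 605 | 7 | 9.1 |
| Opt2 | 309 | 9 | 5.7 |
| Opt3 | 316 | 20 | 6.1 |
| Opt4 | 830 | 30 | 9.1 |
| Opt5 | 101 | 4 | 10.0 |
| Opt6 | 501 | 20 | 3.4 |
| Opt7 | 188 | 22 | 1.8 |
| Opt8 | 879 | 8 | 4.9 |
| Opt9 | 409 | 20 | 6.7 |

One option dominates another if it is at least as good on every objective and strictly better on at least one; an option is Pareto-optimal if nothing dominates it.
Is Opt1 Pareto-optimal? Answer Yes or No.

Opt2: worse on capacity (309 vs 605).
Opt3: worse on capacity (316 vs 605).
Opt4: worse on lead time (30 vs 7).
Opt5: worse on capacity (101 vs 605).
Opt6: worse on capacity (501 vs 605).
Opt7: worse on capacity (188 vs 605).
Opt8: worse on lead time (8 vs 7).
Opt9: worse on capacity (409 vs 605).
No option is at least as good as Opt1 on every objective and strictly better on one.

Yes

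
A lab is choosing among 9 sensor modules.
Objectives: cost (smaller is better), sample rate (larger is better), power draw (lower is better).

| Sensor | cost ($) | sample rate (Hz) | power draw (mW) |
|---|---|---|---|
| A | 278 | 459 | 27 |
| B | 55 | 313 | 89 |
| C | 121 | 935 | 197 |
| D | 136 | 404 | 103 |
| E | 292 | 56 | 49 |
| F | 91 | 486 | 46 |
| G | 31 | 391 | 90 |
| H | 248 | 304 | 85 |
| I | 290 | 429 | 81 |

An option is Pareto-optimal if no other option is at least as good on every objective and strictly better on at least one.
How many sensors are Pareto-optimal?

A: not dominated (best power draw).
B: not dominated.
C: not dominated (best sample rate).
D: dominated by F (cost 91≤136, sample rate 486≥404, power draw 46≤103).
E: dominated by A (cost 278≤292, sample rate 459≥56, power draw 27≤49).
F: not dominated.
G: not dominated (best cost).
H: dominated by F (cost 91≤248, sample rate 486≥304, power draw 46≤85).
I: dominated by A (cost 278≤290, sample rate 459≥429, power draw 27≤81).
Pareto-optimal: A, B, C, F, G → 5.

5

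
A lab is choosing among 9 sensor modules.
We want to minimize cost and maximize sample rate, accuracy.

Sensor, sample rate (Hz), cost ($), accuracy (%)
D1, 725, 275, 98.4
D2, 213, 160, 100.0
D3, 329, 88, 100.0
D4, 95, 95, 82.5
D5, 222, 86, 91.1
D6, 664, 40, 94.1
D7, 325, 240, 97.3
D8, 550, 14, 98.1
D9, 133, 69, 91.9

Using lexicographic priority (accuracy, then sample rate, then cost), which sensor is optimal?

D3

First maximize accuracy: best is 100.0, kept {D2, D3}.
Then maximize sample rate: best is 329, kept {D3}.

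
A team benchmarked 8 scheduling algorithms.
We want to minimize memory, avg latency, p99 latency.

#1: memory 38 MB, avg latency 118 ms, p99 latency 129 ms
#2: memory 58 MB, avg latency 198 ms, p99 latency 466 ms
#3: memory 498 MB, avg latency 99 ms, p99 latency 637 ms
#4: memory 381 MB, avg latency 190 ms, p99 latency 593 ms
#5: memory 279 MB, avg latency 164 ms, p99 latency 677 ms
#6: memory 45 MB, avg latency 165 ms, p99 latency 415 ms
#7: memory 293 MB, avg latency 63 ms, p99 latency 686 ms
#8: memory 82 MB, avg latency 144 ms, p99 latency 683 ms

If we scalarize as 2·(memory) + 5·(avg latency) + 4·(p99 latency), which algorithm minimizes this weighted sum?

#1

#1: 2·38 + 5·118 + 4·129 = 1182
#2: 2·58 + 5·198 + 4·466 = 2970
#3: 2·498 + 5·99 + 4·637 = 4039
#4: 2·381 + 5·190 + 4·593 = 4084
#5: 2·279 + 5·164 + 4·677 = 4086
#6: 2·45 + 5·165 + 4·415 = 2575
#7: 2·293 + 5·63 + 4·686 = 3645
#8: 2·82 + 5·144 + 4·683 = 3616
Lowest: #1 at 1182.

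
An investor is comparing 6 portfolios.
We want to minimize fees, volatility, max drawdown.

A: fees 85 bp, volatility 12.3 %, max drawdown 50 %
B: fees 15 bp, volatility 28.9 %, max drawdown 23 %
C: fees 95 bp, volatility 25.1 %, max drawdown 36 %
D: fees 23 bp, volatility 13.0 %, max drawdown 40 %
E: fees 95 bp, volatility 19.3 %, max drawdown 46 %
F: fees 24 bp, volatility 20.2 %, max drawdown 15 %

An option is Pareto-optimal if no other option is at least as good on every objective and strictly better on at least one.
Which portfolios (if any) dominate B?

none

A: worse on fees (85 vs 15).
C: worse on fees (95 vs 15).
D: worse on fees (23 vs 15).
E: worse on fees (95 vs 15).
F: worse on fees (24 vs 15).
No option dominates B.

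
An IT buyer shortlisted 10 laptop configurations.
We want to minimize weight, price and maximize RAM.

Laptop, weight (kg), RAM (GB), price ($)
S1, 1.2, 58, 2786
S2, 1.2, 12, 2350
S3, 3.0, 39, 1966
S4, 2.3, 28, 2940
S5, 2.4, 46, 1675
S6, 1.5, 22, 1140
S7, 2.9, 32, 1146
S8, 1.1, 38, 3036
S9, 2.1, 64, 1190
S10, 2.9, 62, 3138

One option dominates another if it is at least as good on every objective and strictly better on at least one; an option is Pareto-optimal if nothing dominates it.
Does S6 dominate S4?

No

S6 vs S4: S6 is worse on RAM (22 vs 28), so it does not dominate S4.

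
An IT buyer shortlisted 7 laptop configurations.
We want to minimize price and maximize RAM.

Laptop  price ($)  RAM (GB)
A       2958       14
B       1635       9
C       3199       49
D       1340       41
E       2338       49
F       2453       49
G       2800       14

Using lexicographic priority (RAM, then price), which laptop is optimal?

E

First maximize RAM: best is 49, kept {C, E, F}.
Then minimize price: best is 2338, kept {E}.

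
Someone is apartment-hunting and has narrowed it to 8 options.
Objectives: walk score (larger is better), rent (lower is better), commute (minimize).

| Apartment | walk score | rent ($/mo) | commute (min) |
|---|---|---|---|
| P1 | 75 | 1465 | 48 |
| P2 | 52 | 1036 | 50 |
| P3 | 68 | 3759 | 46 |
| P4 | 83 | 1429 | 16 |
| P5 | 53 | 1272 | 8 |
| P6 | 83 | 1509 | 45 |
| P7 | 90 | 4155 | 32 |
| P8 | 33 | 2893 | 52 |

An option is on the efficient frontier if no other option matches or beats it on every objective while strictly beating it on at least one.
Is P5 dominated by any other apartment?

No

P1: worse on rent (1465 vs 1272).
P2: worse on walk score (52 vs 53).
P3: worse on rent (3759 vs 1272).
P4: worse on rent (1429 vs 1272).
P6: worse on rent (1509 vs 1272).
P7: worse on rent (4155 vs 1272).
P8: worse on walk score (33 vs 53).
No option is at least as good as P5 on every objective and strictly better on one.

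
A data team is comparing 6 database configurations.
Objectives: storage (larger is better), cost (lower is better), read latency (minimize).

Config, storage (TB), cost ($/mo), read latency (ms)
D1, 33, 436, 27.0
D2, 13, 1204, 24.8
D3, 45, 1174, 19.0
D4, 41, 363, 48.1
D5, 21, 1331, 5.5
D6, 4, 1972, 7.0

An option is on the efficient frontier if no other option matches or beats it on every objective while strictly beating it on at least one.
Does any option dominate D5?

No

D1: worse on read latency (27.0 vs 5.5).
D2: worse on storage (13 vs 21).
D3: worse on read latency (19.0 vs 5.5).
D4: worse on read latency (48.1 vs 5.5).
D6: worse on storage (4 vs 21).
No option is at least as good as D5 on every objective and strictly better on one.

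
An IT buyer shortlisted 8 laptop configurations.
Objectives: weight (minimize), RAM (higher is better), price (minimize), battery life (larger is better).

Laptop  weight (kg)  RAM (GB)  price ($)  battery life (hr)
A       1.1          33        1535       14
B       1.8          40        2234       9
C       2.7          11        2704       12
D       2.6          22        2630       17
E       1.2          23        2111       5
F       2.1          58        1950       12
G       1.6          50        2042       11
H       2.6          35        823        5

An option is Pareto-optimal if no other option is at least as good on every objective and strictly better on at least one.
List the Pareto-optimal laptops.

A, D, F, G, H

A: not dominated (best weight).
B: dominated by G (weight 1.6≤1.8, RAM 50≥40, price 2042≤2234, battery life 11≥9).
C: dominated by A (weight 1.1≤2.7, RAM 33≥11, price 1535≤2704, battery life 14≥12).
D: not dominated (best battery life).
E: dominated by A (weight 1.1≤1.2, RAM 33≥23, price 1535≤2111, battery life 14≥5).
F: not dominated (best RAM).
G: not dominated.
H: not dominated (best price).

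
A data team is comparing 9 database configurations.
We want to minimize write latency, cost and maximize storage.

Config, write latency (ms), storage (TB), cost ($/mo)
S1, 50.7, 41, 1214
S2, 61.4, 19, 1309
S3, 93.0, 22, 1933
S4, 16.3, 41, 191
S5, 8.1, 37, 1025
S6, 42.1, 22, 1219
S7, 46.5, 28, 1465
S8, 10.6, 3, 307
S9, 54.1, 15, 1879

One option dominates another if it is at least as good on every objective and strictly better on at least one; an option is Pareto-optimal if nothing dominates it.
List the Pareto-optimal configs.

S1: dominated by S4 (write latency 16.3≤50.7, storage 41≥41, cost 191≤1214).
S2: dominated by S1 (write latency 50.7≤61.4, storage 41≥19, cost 1214≤1309).
S3: dominated by S1 (write latency 50.7≤93.0, storage 41≥22, cost 1214≤1933).
S4: not dominated (best cost).
S5: not dominated (best write latency).
S6: dominated by S4 (write latency 16.3≤42.1, storage 41≥22, cost 191≤1219).
S7: dominated by S4 (write latency 16.3≤46.5, storage 41≥28, cost 191≤1465).
S8: not dominated.
S9: dominated by S1 (write latency 50.7≤54.1, storage 41≥15, cost 1214≤1879).

S4, S5, S8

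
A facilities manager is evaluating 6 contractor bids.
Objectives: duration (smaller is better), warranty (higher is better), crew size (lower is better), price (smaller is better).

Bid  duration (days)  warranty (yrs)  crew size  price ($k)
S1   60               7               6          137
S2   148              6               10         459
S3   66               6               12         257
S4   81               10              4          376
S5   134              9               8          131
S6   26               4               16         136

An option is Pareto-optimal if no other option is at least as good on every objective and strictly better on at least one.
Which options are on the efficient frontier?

S1, S4, S5, S6

S1: not dominated.
S2: dominated by S1 (duration 60≤148, warranty 7≥6, crew size 6≤10, price 137≤459).
S3: dominated by S1 (duration 60≤66, warranty 7≥6, crew size 6≤12, price 137≤257).
S4: not dominated (best warranty).
S5: not dominated (best price).
S6: not dominated (best duration).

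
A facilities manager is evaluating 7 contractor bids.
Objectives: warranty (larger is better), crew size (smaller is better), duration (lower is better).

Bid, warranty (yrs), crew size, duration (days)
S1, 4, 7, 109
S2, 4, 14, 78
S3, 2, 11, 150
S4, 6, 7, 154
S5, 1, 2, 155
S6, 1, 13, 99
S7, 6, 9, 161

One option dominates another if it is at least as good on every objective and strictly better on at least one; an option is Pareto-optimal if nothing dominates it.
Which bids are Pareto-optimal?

S1, S2, S4, S5, S6

S1: not dominated.
S2: not dominated (best duration).
S3: dominated by S1 (warranty 4≥2, crew size 7≤11, duration 109≤150).
S4: not dominated.
S5: not dominated (best crew size).
S6: not dominated.
S7: dominated by S4 (warranty 6≥6, crew size 7≤9, duration 154≤161).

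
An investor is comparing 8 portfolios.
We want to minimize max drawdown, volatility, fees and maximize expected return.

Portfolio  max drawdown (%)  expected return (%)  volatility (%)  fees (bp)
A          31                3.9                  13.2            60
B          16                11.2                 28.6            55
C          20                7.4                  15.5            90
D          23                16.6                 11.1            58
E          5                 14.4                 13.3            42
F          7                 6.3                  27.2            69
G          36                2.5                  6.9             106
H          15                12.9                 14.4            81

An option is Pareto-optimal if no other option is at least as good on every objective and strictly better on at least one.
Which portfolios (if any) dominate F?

E

E: max drawdown 5≤7, expected return 14.4≥6.3, volatility 13.3≤27.2, fees 42≤69 — dominates F.
Others (A, B, C, D, G, H) are each worse than F on at least one objective.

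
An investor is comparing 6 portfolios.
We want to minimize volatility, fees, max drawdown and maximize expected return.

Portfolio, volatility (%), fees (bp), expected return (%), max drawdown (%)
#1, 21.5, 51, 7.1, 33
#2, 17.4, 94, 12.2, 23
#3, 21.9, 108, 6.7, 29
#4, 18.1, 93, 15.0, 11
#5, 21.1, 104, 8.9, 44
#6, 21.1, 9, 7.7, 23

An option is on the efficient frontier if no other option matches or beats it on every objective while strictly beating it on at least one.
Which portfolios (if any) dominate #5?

#2, #4

#2: volatility 17.4≤21.1, fees 94≤104, expected return 12.2≥8.9, max drawdown 23≤44 — dominates #5.
#4: volatility 18.1≤21.1, fees 93≤104, expected return 15.0≥8.9, max drawdown 11≤44 — dominates #5.
Others (#1, #3, #6) are each worse than #5 on at least one objective.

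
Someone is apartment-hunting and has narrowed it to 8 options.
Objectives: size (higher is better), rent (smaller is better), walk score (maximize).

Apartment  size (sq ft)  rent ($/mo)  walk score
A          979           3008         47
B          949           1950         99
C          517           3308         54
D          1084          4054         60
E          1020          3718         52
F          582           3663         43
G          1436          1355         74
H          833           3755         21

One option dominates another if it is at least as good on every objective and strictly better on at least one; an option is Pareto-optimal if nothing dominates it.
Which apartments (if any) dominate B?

none

A: worse on rent (3008 vs 1950).
C: worse on size (517 vs 949).
D: worse on rent (4054 vs 1950).
E: worse on rent (3718 vs 1950).
F: worse on size (582 vs 949).
G: worse on walk score (74 vs 99).
H: worse on size (833 vs 949).
No option dominates B.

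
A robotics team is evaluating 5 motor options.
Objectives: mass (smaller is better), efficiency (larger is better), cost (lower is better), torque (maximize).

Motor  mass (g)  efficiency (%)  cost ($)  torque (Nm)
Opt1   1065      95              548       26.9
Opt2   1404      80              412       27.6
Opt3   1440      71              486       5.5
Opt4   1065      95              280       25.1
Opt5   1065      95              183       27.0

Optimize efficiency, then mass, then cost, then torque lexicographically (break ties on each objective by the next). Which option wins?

Opt5

First maximize efficiency: best is 95, kept {Opt1, Opt4, Opt5}.
Then minimize mass: best is 1065, kept {Opt1, Opt4, Opt5}.
Then minimize cost: best is 183, kept {Opt5}.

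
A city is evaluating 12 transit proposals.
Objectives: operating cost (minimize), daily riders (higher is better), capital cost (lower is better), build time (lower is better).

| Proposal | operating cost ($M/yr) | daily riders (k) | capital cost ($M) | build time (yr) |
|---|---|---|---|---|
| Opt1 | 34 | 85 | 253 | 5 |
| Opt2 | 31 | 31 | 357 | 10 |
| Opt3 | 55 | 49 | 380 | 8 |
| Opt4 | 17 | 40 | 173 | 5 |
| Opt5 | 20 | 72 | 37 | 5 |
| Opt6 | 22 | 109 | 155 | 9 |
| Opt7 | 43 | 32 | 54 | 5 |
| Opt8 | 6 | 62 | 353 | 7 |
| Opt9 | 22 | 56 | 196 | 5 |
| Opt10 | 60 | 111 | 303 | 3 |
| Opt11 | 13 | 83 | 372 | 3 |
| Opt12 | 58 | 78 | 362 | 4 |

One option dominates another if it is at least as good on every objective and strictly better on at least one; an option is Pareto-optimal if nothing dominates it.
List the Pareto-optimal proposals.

Opt1, Opt4, Opt5, Opt6, Opt8, Opt10, Opt11, Opt12

Opt1: not dominated.
Opt2: dominated by Opt4 (operating cost 17≤31, daily riders 40≥31, capital cost 173≤357, build time 5≤10).
Opt3: dominated by Opt1 (operating cost 34≤55, daily riders 85≥49, capital cost 253≤380, build time 5≤8).
Opt4: not dominated.
Opt5: not dominated (best capital cost).
Opt6: not dominated.
Opt7: dominated by Opt5 (operating cost 20≤43, daily riders 72≥32, capital cost 37≤54, build time 5≤5).
Opt8: not dominated (best operating cost).
Opt9: dominated by Opt5 (operating cost 20≤22, daily riders 72≥56, capital cost 37≤196, build time 5≤5).
Opt10: not dominated (best daily riders).
Opt11: not dominated.
Opt12: not dominated.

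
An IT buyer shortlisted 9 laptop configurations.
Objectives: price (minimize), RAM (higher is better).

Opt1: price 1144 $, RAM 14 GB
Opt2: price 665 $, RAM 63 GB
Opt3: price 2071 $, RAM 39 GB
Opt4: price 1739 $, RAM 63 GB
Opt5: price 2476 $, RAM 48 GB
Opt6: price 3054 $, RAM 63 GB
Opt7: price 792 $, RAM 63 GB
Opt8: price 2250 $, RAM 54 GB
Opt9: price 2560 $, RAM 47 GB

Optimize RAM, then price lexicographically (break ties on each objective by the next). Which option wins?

First maximize RAM: best is 63, kept {Opt2, Opt4, Opt6, Opt7}.
Then minimize price: best is 665, kept {Opt2}.

Opt2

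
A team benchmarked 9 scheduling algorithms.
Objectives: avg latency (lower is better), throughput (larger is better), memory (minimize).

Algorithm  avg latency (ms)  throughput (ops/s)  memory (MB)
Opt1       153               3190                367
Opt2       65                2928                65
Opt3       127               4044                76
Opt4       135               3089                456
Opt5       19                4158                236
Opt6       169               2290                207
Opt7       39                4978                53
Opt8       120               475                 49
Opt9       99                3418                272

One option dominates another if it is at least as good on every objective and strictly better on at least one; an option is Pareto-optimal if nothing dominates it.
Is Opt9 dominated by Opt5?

Yes

Opt5 vs Opt9: avg latency 19≤99, throughput 4158≥3418, memory 236≤272 — Opt5 is at least as good on every objective with at least one strict improvement.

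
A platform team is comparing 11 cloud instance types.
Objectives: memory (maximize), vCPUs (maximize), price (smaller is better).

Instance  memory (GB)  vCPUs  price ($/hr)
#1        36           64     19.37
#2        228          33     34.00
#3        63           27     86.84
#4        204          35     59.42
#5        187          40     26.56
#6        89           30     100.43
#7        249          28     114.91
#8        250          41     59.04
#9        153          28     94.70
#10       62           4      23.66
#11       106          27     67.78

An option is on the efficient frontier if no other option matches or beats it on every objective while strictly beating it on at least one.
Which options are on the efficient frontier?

#1: not dominated (best vCPUs).
#2: not dominated.
#3: dominated by #2 (memory 228≥63, vCPUs 33≥27, price 34.00≤86.84).
#4: dominated by #8 (memory 250≥204, vCPUs 41≥35, price 59.04≤59.42).
#5: not dominated.
#6: dominated by #2 (memory 228≥89, vCPUs 33≥30, price 34.00≤100.43).
#7: dominated by #8 (memory 250≥249, vCPUs 41≥28, price 59.04≤114.91).
#8: not dominated (best memory).
#9: dominated by #2 (memory 228≥153, vCPUs 33≥28, price 34.00≤94.70).
#10: not dominated.
#11: dominated by #2 (memory 228≥106, vCPUs 33≥27, price 34.00≤67.78).

#1, #2, #5, #8, #10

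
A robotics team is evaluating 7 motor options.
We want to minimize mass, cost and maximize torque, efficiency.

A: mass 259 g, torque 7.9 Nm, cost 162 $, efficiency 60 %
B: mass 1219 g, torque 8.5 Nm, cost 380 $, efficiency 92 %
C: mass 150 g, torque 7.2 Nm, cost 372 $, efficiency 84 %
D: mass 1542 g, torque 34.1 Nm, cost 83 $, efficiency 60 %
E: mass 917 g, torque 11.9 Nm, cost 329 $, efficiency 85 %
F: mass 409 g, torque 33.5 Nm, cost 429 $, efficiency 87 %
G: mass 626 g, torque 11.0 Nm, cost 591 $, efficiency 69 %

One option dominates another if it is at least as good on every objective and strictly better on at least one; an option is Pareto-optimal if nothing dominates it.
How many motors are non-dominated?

A: not dominated.
B: not dominated (best efficiency).
C: not dominated (best mass).
D: not dominated (best torque).
E: not dominated.
F: not dominated.
G: dominated by F (mass 409≤626, torque 33.5≥11.0, cost 429≤591, efficiency 87≥69).
Pareto-optimal: A, B, C, D, E, F → 6.

6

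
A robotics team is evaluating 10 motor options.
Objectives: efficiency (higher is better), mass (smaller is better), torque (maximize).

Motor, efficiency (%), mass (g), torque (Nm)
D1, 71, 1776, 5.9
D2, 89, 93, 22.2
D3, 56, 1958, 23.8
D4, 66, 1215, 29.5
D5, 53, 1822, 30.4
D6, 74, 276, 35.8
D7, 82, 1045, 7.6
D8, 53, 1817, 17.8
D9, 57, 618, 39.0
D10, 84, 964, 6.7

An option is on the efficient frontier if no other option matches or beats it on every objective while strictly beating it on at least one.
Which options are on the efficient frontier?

D1: dominated by D2 (efficiency 89≥71, mass 93≤1776, torque 22.2≥5.9).
D2: not dominated (best efficiency).
D3: dominated by D4 (efficiency 66≥56, mass 1215≤1958, torque 29.5≥23.8).
D4: dominated by D6 (efficiency 74≥66, mass 276≤1215, torque 35.8≥29.5).
D5: dominated by D6 (efficiency 74≥53, mass 276≤1822, torque 35.8≥30.4).
D6: not dominated.
D7: dominated by D2 (efficiency 89≥82, mass 93≤1045, torque 22.2≥7.6).
D8: dominated by D2 (efficiency 89≥53, mass 93≤1817, torque 22.2≥17.8).
D9: not dominated (best torque).
D10: dominated by D2 (efficiency 89≥84, mass 93≤964, torque 22.2≥6.7).

D2, D6, D9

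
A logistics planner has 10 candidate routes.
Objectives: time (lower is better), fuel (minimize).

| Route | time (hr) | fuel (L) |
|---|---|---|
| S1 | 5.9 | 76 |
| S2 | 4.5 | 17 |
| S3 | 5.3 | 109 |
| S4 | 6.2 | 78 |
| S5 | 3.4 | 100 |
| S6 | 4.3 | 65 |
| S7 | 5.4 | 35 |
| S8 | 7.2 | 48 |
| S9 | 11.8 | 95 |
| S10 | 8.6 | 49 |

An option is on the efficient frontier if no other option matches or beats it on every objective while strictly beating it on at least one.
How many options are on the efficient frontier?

S1: dominated by S2 (time 4.5≤5.9, fuel 17≤76).
S2: not dominated (best fuel).
S3: dominated by S2 (time 4.5≤5.3, fuel 17≤109).
S4: dominated by S1 (time 5.9≤6.2, fuel 76≤78).
S5: not dominated (best time).
S6: not dominated.
S7: dominated by S2 (time 4.5≤5.4, fuel 17≤35).
S8: dominated by S2 (time 4.5≤7.2, fuel 17≤48).
S9: dominated by S1 (time 5.9≤11.8, fuel 76≤95).
S10: dominated by S2 (time 4.5≤8.6, fuel 17≤49).
Pareto-optimal: S2, S5, S6 → 3.

3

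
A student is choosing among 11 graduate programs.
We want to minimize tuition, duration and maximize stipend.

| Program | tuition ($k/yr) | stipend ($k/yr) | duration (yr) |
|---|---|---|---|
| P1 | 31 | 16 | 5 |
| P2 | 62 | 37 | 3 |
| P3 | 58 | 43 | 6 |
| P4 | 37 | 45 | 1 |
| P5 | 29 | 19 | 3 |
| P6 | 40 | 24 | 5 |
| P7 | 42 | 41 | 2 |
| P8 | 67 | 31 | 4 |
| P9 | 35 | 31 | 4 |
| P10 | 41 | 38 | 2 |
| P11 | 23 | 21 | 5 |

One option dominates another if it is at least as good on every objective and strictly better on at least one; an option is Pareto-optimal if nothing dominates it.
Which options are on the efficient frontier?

P1: dominated by P5 (tuition 29≤31, stipend 19≥16, duration 3≤5).
P2: dominated by P4 (tuition 37≤62, stipend 45≥37, duration 1≤3).
P3: dominated by P4 (tuition 37≤58, stipend 45≥43, duration 1≤6).
P4: not dominated (best stipend).
P5: not dominated.
P6: dominated by P4 (tuition 37≤40, stipend 45≥24, duration 1≤5).
P7: dominated by P4 (tuition 37≤42, stipend 45≥41, duration 1≤2).
P8: dominated by P2 (tuition 62≤67, stipend 37≥31, duration 3≤4).
P9: not dominated.
P10: dominated by P4 (tuition 37≤41, stipend 45≥38, duration 1≤2).
P11: not dominated (best tuition).

P4, P5, P9, P11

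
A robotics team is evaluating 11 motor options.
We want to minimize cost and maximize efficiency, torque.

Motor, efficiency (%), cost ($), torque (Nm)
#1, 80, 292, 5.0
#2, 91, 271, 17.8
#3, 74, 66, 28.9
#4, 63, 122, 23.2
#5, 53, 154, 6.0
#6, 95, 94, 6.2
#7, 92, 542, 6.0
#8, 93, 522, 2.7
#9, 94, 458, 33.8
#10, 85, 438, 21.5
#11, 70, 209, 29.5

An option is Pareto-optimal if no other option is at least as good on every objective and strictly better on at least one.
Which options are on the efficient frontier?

#1: dominated by #2 (efficiency 91≥80, cost 271≤292, torque 17.8≥5.0).
#2: not dominated.
#3: not dominated (best cost).
#4: dominated by #3 (efficiency 74≥63, cost 66≤122, torque 28.9≥23.2).
#5: dominated by #3 (efficiency 74≥53, cost 66≤154, torque 28.9≥6.0).
#6: not dominated (best efficiency).
#7: dominated by #6 (efficiency 95≥92, cost 94≤542, torque 6.2≥6.0).
#8: dominated by #6 (efficiency 95≥93, cost 94≤522, torque 6.2≥2.7).
#9: not dominated (best torque).
#10: not dominated.
#11: not dominated.

#2, #3, #6, #9, #10, #11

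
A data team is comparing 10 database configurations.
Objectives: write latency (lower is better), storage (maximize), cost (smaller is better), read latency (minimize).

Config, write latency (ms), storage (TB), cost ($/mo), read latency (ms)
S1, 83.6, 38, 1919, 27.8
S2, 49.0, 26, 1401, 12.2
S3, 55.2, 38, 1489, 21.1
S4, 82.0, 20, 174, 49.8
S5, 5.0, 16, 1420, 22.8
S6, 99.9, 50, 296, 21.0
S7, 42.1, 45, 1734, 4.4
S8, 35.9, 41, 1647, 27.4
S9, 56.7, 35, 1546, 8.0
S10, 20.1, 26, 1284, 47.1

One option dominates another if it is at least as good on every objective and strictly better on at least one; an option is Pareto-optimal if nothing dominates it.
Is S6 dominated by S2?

No

S2 vs S6: S2 is worse on storage (26 vs 50), so it does not dominate S6.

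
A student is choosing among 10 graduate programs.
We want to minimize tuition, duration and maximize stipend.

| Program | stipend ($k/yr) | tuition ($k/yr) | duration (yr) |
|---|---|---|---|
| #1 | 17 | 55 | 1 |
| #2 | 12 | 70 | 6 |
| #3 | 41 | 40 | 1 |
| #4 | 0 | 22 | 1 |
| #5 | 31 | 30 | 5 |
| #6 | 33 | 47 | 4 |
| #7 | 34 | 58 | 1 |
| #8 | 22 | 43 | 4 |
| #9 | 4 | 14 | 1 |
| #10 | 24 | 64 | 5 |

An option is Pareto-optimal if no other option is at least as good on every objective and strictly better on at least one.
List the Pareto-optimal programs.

#1: dominated by #3 (stipend 41≥17, tuition 40≤55, duration 1≤1).
#2: dominated by #1 (stipend 17≥12, tuition 55≤70, duration 1≤6).
#3: not dominated (best stipend).
#4: dominated by #9 (stipend 4≥0, tuition 14≤22, duration 1≤1).
#5: not dominated.
#6: dominated by #3 (stipend 41≥33, tuition 40≤47, duration 1≤4).
#7: dominated by #3 (stipend 41≥34, tuition 40≤58, duration 1≤1).
#8: dominated by #3 (stipend 41≥22, tuition 40≤43, duration 1≤4).
#9: not dominated (best tuition).
#10: dominated by #3 (stipend 41≥24, tuition 40≤64, duration 1≤5).

#3, #5, #9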